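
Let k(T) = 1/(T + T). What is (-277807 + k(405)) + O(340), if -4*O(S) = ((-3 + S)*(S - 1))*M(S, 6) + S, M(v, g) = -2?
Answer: -89412052/405 ≈ -2.2077e+5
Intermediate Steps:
k(T) = 1/(2*T)
O(S) = -S/4 + (-1 + S)*(-3 + S)/2 (O(S) = -(((-3 + S)*(S - 1))*(-2) + S)/4 = -(((-3 + S)*(-1 + S))*(-2) + S)/4 = -(((-1 + S)*(-3 + S))*(-2) + S)/4 = -(-2*(-1 + S)*(-3 + S) + S)/4 = -(S - 2*(-1 + S)*(-3 + S))/4 = -S/4 + (-1 + S)*(-3 + S)/2)
(-277807 + k(405)) + O(340) = (-277807 + (½)/405) + (3/2 + (½)*340² - 9/4*340) = (-277807 + (½)*(1/405)) + (3/2 + (½)*115600 - 765) = (-277807 + 1/810) + (3/2 + 57800 - 765) = -225023669/810 + 114073/2 = -89412052/405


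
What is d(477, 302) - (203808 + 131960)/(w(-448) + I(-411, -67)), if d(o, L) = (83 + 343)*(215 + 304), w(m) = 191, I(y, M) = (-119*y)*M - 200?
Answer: 90563239687/409614 ≈ 2.2109e+5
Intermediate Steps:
I(y, M) = -200 - 119*M*y (I(y, M) = -119*M*y - 200 = -200 - 119*M*y)
d(o, L) = 221094 (d(o, L) = 426*519 = 221094)
d(477, 302) - (203808 + 131960)/(w(-448) + I(-411, -67)) = 221094 - (203808 + 131960)/(191 + (-200 - 119*(-67)*(-411))) = 221094 - 335768/(191 + (-200 - 3276903)) = 221094 - 335768/(191 - 3277103) = 221094 - 335768/(-3276912) = 221094 - 335768*(-1)/3276912 = 221094 - 1*(-41971/409614) = 221094 + 41971/409614 = 90563239687/409614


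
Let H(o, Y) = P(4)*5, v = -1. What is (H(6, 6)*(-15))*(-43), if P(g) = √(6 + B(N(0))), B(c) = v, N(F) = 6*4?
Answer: 3225*√5 ≈ 7211.3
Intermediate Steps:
N(F) = 24
B(c) = -1
P(g) = √5 (P(g) = √(6 - 1) = √5)
H(o, Y) = 5*√5 (H(o, Y) = √5*5 = 5*√5)
(H(6, 6)*(-15))*(-43) = ((5*√5)*(-15))*(-43) = -75*√5*(-43) = 3225*√5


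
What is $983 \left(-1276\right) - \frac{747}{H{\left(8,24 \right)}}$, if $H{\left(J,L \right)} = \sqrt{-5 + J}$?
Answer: $-1254308 - 249 \sqrt{3} \approx -1.2547 \cdot 10^{6}$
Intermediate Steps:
$983 \left(-1276\right) - \frac{747}{H{\left(8,24 \right)}} = 983 \left(-1276\right) - \frac{747}{\sqrt{-5 + 8}} = -1254308 - \frac{747}{\sqrt{3}} = -1254308 - 747 \frac{\sqrt{3}}{3} = -1254308 - 249 \sqrt{3}$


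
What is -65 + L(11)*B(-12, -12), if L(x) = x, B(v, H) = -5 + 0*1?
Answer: -120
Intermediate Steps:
B(v, H) = -5 (B(v, H) = -5 + 0 = -5)
-65 + L(11)*B(-12, -12) = -65 + 11*(-5) = -65 - 55 = -120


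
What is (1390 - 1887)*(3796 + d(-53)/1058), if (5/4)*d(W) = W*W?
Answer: -4992880886/2645 ≈ -1.8877e+6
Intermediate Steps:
d(W) = 4*W²/5 (d(W) = 4*(W*W)/5 = 4*W²/5)
(1390 - 1887)*(3796 + d(-53)/1058) = (1390 - 1887)*(3796 + ((⅘)*(-53)²)/1058) = -497*(3796 + ((⅘)*2809)*(1/1058)) = -497*(3796 + (11236/5)*(1/1058)) = -497*(3796 + 5618/2645) = -497*10046038/2645 = -4992880886/2645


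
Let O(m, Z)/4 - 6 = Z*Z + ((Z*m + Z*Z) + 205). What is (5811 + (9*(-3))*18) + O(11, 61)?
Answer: 38621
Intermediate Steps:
O(m, Z) = 844 + 8*Z**2 + 4*Z*m (O(m, Z) = 24 + 4*(Z*Z + ((Z*m + Z*Z) + 205)) = 24 + 4*(Z**2 + ((Z*m + Z**2) + 205)) = 24 + 4*(Z**2 + ((Z**2 + Z*m) + 205)) = 24 + 4*(Z**2 + (205 + Z**2 + Z*m)) = 24 + 4*(205 + 2*Z**2 + Z*m) = 24 + (820 + 8*Z**2 + 4*Z*m) = 844 + 8*Z**2 + 4*Z*m)
(5811 + (9*(-3))*18) + O(11, 61) = (5811 + (9*(-3))*18) + (844 + 8*61**2 + 4*61*11) = (5811 - 27*18) + (844 + 8*3721 + 2684) = (5811 - 486) + (844 + 29768 + 2684) = 5325 + 33296 = 38621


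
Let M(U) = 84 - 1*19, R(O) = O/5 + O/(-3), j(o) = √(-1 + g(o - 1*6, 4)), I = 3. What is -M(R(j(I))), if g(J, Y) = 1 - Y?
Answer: -65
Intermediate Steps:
j(o) = 2*I (j(o) = √(-1 + (1 - 1*4)) = √(-1 + (1 - 4)) = √(-1 - 3) = √(-4) = 2*I)
R(O) = -2*O/15 (R(O) = O*(⅕) + O*(-⅓) = O/5 - O/3 = -2*O/15)
M(U) = 65 (M(U) = 84 - 19 = 65)
-M(R(j(I))) = -1*65 = -65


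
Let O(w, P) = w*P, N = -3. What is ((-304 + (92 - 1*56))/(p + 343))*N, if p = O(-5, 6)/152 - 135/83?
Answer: 5071632/2152139 ≈ 2.3566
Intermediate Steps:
O(w, P) = P*w
p = -11505/6308 (p = (6*(-5))/152 - 135/83 = -30*1/152 - 135*1/83 = -15/76 - 135/83 = -11505/6308 ≈ -1.8239)
((-304 + (92 - 1*56))/(p + 343))*N = ((-304 + (92 - 1*56))/(-11505/6308 + 343))*(-3) = ((-304 + (92 - 56))/(2152139/6308))*(-3) = ((-304 + 36)*(6308/2152139))*(-3) = -268*6308/2152139*(-3) = -1690544/2152139*(-3) = 5071632/2152139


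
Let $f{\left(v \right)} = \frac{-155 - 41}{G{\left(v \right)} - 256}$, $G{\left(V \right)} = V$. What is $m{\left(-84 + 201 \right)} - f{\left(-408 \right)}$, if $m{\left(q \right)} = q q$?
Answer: $\frac{2272325}{166} \approx 13689.0$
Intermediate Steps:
$m{\left(q \right)} = q^{2}$
$f{\left(v \right)} = - \frac{196}{-256 + v}$ ($f{\left(v \right)} = \frac{-155 - 41}{v - 256} = - \frac{196}{-256 + v}$)
$m{\left(-84 + 201 \right)} - f{\left(-408 \right)} = \left(-84 + 201\right)^{2} - - \frac{196}{-256 - 408} = 117^{2} - - \frac{196}{-664} = 13689 - \left(-196\right) \left(- \frac{1}{664}\right) = 13689 - \frac{49}{166} = \frac{2272325}{166}$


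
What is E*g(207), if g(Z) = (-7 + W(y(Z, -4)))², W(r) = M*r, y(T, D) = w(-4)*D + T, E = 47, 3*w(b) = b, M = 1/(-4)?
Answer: 24432527/144 ≈ 1.6967e+5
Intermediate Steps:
M = -¼ ≈ -0.25000
w(b) = b/3
y(T, D) = T - 4*D/3 (y(T, D) = ((⅓)*(-4))*D + T = -4*D/3 + T = T - 4*D/3)
W(r) = -r/4
g(Z) = (-25/3 - Z/4)² (g(Z) = (-7 - (Z - 4/3*(-4))/4)² = (-7 - (Z + 16/3)/4)² = (-7 - (16/3 + Z)/4)² = (-7 + (-4/3 - Z/4))² = (-25/3 - Z/4)²)
E*g(207) = 47*((100 + 3*207)²/144) = 47*((100 + 621)²/144) = 47*((1/144)*721²) = 47*((1/144)*519841) = 47*(519841/144) = 24432527/144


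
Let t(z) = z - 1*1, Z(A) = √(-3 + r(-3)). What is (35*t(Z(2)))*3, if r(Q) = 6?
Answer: -105 + 105*√3 ≈ 76.865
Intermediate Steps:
Z(A) = √3 (Z(A) = √(-3 + 6) = √3)
t(z) = -1 + z (t(z) = z - 1 = -1 + z)
(35*t(Z(2)))*3 = (35*(-1 + √3))*3 = (-35 + 35*√3)*3 = -105 + 105*√3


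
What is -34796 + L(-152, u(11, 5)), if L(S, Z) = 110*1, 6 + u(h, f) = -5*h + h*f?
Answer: -34686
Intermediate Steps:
u(h, f) = -6 - 5*h + f*h (u(h, f) = -6 + (-5*h + h*f) = -6 + (-5*h + f*h) = -6 - 5*h + f*h)
L(S, Z) = 110
-34796 + L(-152, u(11, 5)) = -34796 + 110 = -34686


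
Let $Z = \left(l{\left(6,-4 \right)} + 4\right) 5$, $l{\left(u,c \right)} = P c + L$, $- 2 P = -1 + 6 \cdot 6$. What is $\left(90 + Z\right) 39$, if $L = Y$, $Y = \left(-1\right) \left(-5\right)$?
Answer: $18915$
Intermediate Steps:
$Y = 5$
$P = - \frac{35}{2}$ ($P = - \frac{-1 + 6 \cdot 6}{2} = - \frac{-1 + 36}{2} = \left(- \frac{1}{2}\right) 35 = - \frac{35}{2} \approx -17.5$)
$L = 5$
$l{\left(u,c \right)} = 5 - \frac{35 c}{2}$ ($l{\left(u,c \right)} = - \frac{35 c}{2} + 5 = 5 - \frac{35 c}{2}$)
$Z = 395$ ($Z = \left(\left(5 - -70\right) + 4\right) 5 = \left(\left(5 + 70\right) + 4\right) 5 = \left(75 + 4\right) 5 = 79 \cdot 5 = 395$)
$\left(90 + Z\right) 39 = \left(90 + 395\right) 39 = 485 \cdot 39 = 18915$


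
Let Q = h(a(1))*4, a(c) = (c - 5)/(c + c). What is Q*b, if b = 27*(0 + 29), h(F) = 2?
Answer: 6264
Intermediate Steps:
a(c) = (-5 + c)/(2*c) (a(c) = (-5 + c)/((2*c)) = (-5 + c)*(1/(2*c)) = (-5 + c)/(2*c))
b = 783 (b = 27*29 = 783)
Q = 8 (Q = 2*4 = 8)
Q*b = 8*783 = 6264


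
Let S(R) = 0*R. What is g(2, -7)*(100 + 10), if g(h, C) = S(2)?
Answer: 0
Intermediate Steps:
S(R) = 0
g(h, C) = 0
g(2, -7)*(100 + 10) = 0*(100 + 10) = 0*110 = 0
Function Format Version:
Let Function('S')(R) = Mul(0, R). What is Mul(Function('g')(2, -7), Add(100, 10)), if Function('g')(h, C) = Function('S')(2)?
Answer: 0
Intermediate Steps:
Function('S')(R) = 0
Function('g')(h, C) = 0
Mul(Function('g')(2, -7), Add(100, 10)) = Mul(0, Add(100, 10)) = Mul(0, 110) = 0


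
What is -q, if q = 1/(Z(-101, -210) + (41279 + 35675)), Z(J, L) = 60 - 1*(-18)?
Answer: -1/77032 ≈ -1.2982e-5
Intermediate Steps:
Z(J, L) = 78 (Z(J, L) = 60 + 18 = 78)
q = 1/77032 (q = 1/(78 + (41279 + 35675)) = 1/(78 + 76954) = 1/77032 ≈ 1.2982e-5)
-q = -1*1/77032 = -1/77032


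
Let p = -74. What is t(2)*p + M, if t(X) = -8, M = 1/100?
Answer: 59201/100 ≈ 592.01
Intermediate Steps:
M = 1/100 ≈ 0.010000
t(2)*p + M = -8*(-74) + 1/100 = 592 + 1/100 = 59201/100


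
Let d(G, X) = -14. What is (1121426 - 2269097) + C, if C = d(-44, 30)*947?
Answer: -1160929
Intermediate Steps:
C = -13258 (C = -14*947 = -13258)
(1121426 - 2269097) + C = (1121426 - 2269097) - 13258 = -1147671 - 13258 = -1160929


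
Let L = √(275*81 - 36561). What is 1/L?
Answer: -I*√14286/14286 ≈ -0.0083665*I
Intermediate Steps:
L = I*√14286 (L = √(22275 - 36561) = √(-14286) = I*√14286 ≈ 119.52*I)
1/L = 1/(I*√14286) = -I*√14286/14286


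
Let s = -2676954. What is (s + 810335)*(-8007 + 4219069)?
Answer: -7860448339378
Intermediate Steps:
(s + 810335)*(-8007 + 4219069) = (-2676954 + 810335)*(-8007 + 4219069) = -1866619*4211062 = -7860448339378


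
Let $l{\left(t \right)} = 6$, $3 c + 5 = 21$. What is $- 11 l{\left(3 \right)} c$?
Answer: $-352$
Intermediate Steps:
$c = \frac{16}{3}$ ($c = - \frac{5}{3} + \frac{1}{3} \cdot 21 = - \frac{5}{3} + 7 = \frac{16}{3} \approx 5.3333$)
$- 11 l{\left(3 \right)} c = \left(-11\right) 6 \cdot \frac{16}{3} = \left(-66\right) \frac{16}{3} = -352$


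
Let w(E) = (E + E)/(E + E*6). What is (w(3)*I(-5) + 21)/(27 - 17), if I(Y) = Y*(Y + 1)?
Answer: 187/70 ≈ 2.6714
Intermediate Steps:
I(Y) = Y*(1 + Y)
w(E) = 2/7 (w(E) = (2*E)/(E + 6*E) = (2*E)/((7*E)) = (2*E)*(1/(7*E)) = 2/7)
(w(3)*I(-5) + 21)/(27 - 17) = (2*(-5*(1 - 5))/7 + 21)/(27 - 17) = (2*(-5*(-4))/7 + 21)/10 = ((2/7)*20 + 21)*(⅒) = (40/7 + 21)*(⅒) = (187/7)*(⅒) = 187/70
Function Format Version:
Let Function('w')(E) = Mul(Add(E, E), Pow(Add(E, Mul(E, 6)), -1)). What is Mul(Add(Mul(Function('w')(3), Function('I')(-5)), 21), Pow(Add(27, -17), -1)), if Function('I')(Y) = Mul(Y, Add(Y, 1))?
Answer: Rational(187, 70) ≈ 2.6714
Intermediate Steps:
Function('I')(Y) = Mul(Y, Add(1, Y))
Function('w')(E) = Rational(2, 7) (Function('w')(E) = Mul(Mul(2, E), Pow(Add(E, Mul(6, E)), -1)) = Mul(Mul(2, E), Pow(Mul(7, E), -1)) = Mul(Mul(2, E), Mul(Rational(1, 7), Pow(E, -1))) = Rational(2, 7))
Mul(Add(Mul(Function('w')(3), Function('I')(-5)), 21), Pow(Add(27, -17), -1)) = Mul(Add(Mul(Rational(2, 7), Mul(-5, Add(1, -5))), 21), Pow(Add(27, -17), -1)) = Mul(Add(Mul(Rational(2, 7), Mul(-5, -4)), 21), Pow(10, -1)) = Mul(Add(Mul(Rational(2, 7), 20), 21), Rational(1, 10)) = Mul(Add(Rational(40, 7), 21), Rational(1, 10)) = Mul(Rational(187, 7), Rational(1, 10)) = Rational(187, 70)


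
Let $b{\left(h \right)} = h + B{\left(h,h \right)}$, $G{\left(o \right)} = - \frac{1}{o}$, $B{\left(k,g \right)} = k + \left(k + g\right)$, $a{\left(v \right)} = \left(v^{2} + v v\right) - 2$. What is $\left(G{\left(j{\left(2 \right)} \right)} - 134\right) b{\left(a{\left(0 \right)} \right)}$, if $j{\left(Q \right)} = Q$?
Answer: $1076$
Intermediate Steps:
$a{\left(v \right)} = -2 + 2 v^{2}$ ($a{\left(v \right)} = \left(v^{2} + v^{2}\right) - 2 = 2 v^{2} - 2 = -2 + 2 v^{2}$)
$B{\left(k,g \right)} = g + 2 k$ ($B{\left(k,g \right)} = k + \left(g + k\right) = g + 2 k$)
$b{\left(h \right)} = 4 h$ ($b{\left(h \right)} = h + \left(h + 2 h\right) = h + 3 h = 4 h$)
$\left(G{\left(j{\left(2 \right)} \right)} - 134\right) b{\left(a{\left(0 \right)} \right)} = \left(- \frac{1}{2} - 134\right) 4 \left(-2 + 2 \cdot 0^{2}\right) = \left(\left(-1\right) \frac{1}{2} - 134\right) 4 \left(-2 + 2 \cdot 0\right) = \left(- \frac{1}{2} - 134\right) 4 \left(-2 + 0\right) = - \frac{269 \cdot 4 \left(-2\right)}{2} = \left(- \frac{269}{2}\right) \left(-8\right) = 1076$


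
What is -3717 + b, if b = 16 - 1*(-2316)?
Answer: -1385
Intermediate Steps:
b = 2332 (b = 16 + 2316 = 2332)
-3717 + b = -3717 + 2332 = -1385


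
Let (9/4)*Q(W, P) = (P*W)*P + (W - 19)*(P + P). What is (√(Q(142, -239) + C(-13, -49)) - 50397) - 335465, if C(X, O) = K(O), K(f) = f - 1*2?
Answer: -385862 + √32209093/3 ≈ -3.8397e+5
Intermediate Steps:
K(f) = -2 + f (K(f) = f - 2 = -2 + f)
C(X, O) = -2 + O
Q(W, P) = 4*W*P²/9 + 8*P*(-19 + W)/9 (Q(W, P) = 4*((P*W)*P + (W - 19)*(P + P))/9 = 4*(W*P² + (-19 + W)*(2*P))/9 = 4*(W*P² + 2*P*(-19 + W))/9 = 4*W*P²/9 + 8*P*(-19 + W)/9)
(√(Q(142, -239) + C(-13, -49)) - 50397) - 335465 = (√((4/9)*(-239)*(-38 + 2*142 - 239*142) + (-2 - 49)) - 50397) - 335465 = (√((4/9)*(-239)*(-38 + 284 - 33938) - 51) - 50397) - 335465 = (√((4/9)*(-239)*(-33692) - 51) - 50397) - 335465 = (√(32209552/9 - 51) - 50397) - 335465 = (√(32209093/9) - 50397) - 335465 = (√32209093/3 - 50397) - 335465 = (-50397 + √32209093/3) - 335465 = -385862 + √32209093/3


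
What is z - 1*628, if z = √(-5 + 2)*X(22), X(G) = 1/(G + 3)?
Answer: -628 + I*√3/25 ≈ -628.0 + 0.069282*I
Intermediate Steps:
X(G) = 1/(3 + G)
z = I*√3/25 (z = √(-5 + 2)/(3 + 22) = √(-3)/25 = (I*√3)*(1/25) = I*√3/25 ≈ 0.069282*I)
z - 1*628 = I*√3/25 - 1*628 = I*√3/25 - 628 = -628 + I*√3/25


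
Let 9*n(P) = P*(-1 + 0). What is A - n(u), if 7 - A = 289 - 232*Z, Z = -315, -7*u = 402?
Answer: -1540736/21 ≈ -73368.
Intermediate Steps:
u = -402/7 (u = -1/7*402 = -402/7 ≈ -57.429)
n(P) = -P/9 (n(P) = (P*(-1 + 0))/9 = (P*(-1))/9 = (-P)/9 = -P/9)
A = -73362 (A = 7 - (289 - 232*(-315)) = 7 - (289 + 73080) = 7 - 1*73369 = 7 - 73369 = -73362)
A - n(u) = -73362 - (-1)*(-402)/(9*7) = -73362 - 1*134/21 = -73362 - 134/21 = -1540736/21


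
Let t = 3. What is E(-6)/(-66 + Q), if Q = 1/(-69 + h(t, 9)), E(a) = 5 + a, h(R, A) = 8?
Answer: 61/4027 ≈ 0.015148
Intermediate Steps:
Q = -1/61 (Q = 1/(-69 + 8) = 1/(-61) = -1/61 ≈ -0.016393)
E(-6)/(-66 + Q) = (5 - 6)/(-66 - 1/61) = -1/(-4027/61) = -1*(-61/4027) = 61/4027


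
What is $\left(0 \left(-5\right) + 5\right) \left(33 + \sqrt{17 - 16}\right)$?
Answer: $170$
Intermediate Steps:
$\left(0 \left(-5\right) + 5\right) \left(33 + \sqrt{17 - 16}\right) = \left(0 + 5\right) \left(33 + \sqrt{1}\right) = 5 \left(33 + 1\right) = 5 \cdot 34 = 170$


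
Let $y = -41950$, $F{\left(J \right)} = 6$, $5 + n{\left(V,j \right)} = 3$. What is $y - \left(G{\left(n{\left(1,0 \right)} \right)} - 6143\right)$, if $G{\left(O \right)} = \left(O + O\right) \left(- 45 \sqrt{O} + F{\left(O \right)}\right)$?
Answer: $-35783 - 180 i \sqrt{2} \approx -35783.0 - 254.56 i$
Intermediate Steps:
$n{\left(V,j \right)} = -2$ ($n{\left(V,j \right)} = -5 + 3 = -2$)
$G{\left(O \right)} = 2 O \left(6 - 45 \sqrt{O}\right)$ ($G{\left(O \right)} = \left(O + O\right) \left(- 45 \sqrt{O} + 6\right) = 2 O \left(6 - 45 \sqrt{O}\right)$)
$y - \left(G{\left(n{\left(1,0 \right)} \right)} - 6143\right) = -41950 - \left(\left(- 90 \left(-2\right)^{\frac{3}{2}} + 12 \left(-2\right)\right) - 6143\right) = -41950 - \left(\left(- 90 \left(- 2 i \sqrt{2}\right) - 24\right) - 6143\right) = -41950 - \left(\left(180 i \sqrt{2} - 24\right) - 6143\right) = -41950 - \left(\left(-24 + 180 i \sqrt{2}\right) - 6143\right) = -41950 - \left(-6167 + 180 i \sqrt{2}\right) = -41950 + \left(6167 - 180 i \sqrt{2}\right) = -35783 - 180 i \sqrt{2}$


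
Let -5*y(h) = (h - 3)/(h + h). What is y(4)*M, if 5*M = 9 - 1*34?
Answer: ⅛ ≈ 0.12500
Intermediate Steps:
y(h) = -(-3 + h)/(10*h) (y(h) = -(h - 3)/(5*(h + h)) = -(-3 + h)/(5*(2*h)) = -(-3 + h)*1/(2*h)/5 = -(-3 + h)/(10*h))
M = -5 (M = (9 - 1*34)/5 = (9 - 34)/5 = (⅕)*(-25) = -5)
y(4)*M = ((⅒)*(3 - 1*4)/4)*(-5) = ((⅒)*(¼)*(3 - 4))*(-5) = ((⅒)*(¼)*(-1))*(-5) = -1/40*(-5) = ⅛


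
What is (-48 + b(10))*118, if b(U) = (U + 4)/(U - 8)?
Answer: -4838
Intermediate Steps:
b(U) = (4 + U)/(-8 + U)
(-48 + b(10))*118 = (-48 + (4 + 10)/(-8 + 10))*118 = (-48 + 14/2)*118 = (-48 + (½)*14)*118 = (-48 + 7)*118 = -41*118 = -4838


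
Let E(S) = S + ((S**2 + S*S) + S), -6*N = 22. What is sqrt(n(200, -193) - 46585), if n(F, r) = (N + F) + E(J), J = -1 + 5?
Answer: I*sqrt(417138)/3 ≈ 215.29*I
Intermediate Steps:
N = -11/3 (N = -1/6*22 = -11/3 ≈ -3.6667)
J = 4
E(S) = 2*S + 2*S**2 (E(S) = S + ((S**2 + S**2) + S) = S + (2*S**2 + S) = S + (S + 2*S**2) = 2*S + 2*S**2)
n(F, r) = 109/3 + F (n(F, r) = (-11/3 + F) + 2*4*(1 + 4) = (-11/3 + F) + 2*4*5 = (-11/3 + F) + 40 = 109/3 + F)
sqrt(n(200, -193) - 46585) = sqrt((109/3 + 200) - 46585) = sqrt(709/3 - 46585) = sqrt(-139046/3) = I*sqrt(417138)/3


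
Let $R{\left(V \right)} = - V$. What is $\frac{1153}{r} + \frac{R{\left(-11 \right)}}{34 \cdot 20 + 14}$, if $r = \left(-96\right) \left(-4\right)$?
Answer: $\frac{402203}{133248} \approx 3.0185$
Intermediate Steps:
$r = 384$
$\frac{1153}{r} + \frac{R{\left(-11 \right)}}{34 \cdot 20 + 14} = \frac{1153}{384} + \frac{\left(-1\right) \left(-11\right)}{34 \cdot 20 + 14} = 1153 \cdot \frac{1}{384} + \frac{11}{680 + 14} = \frac{1153}{384} + \frac{11}{694} = \frac{402203}{133248}$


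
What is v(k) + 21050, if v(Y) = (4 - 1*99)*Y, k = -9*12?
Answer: 31310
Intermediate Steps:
k = -108
v(Y) = -95*Y (v(Y) = (4 - 99)*Y = -95*Y)
v(k) + 21050 = -95*(-108) + 21050 = 10260 + 21050 = 31310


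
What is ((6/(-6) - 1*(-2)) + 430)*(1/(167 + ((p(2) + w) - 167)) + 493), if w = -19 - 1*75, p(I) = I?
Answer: 19548005/92 ≈ 2.1248e+5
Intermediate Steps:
w = -94 (w = -19 - 75 = -94)
((6/(-6) - 1*(-2)) + 430)*(1/(167 + ((p(2) + w) - 167)) + 493) = ((6/(-6) - 1*(-2)) + 430)*(1/(167 + ((2 - 94) - 167)) + 493) = ((6*(-⅙) + 2) + 430)*(1/(167 + (-92 - 167)) + 493) = ((-1 + 2) + 430)*(1/(167 - 259) + 493) = (1 + 430)*(1/(-92) + 493) = 431*(-1/92 + 493) = 431*(45355/92) = 19548005/92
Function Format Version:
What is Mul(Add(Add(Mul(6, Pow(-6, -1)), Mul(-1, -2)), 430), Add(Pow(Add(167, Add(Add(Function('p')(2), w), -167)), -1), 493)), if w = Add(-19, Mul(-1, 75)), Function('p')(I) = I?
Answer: Rational(19548005, 92) ≈ 2.1248e+5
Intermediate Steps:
w = -94 (w = Add(-19, -75) = -94)
Mul(Add(Add(Mul(6, Pow(-6, -1)), Mul(-1, -2)), 430), Add(Pow(Add(167, Add(Add(Function('p')(2), w), -167)), -1), 493)) = Mul(Add(Add(Mul(6, Pow(-6, -1)), Mul(-1, -2)), 430), Add(Pow(Add(167, Add(Add(2, -94), -167)), -1), 493)) = Mul(Add(Add(Mul(6, Rational(-1, 6)), 2), 430), Add(Pow(Add(167, Add(-92, -167)), -1), 493)) = Mul(Add(Add(-1, 2), 430), Add(Pow(Add(167, -259), -1), 493)) = Mul(Add(1, 430), Add(Pow(-92, -1), 493)) = Mul(431, Add(Rational(-1, 92), 493)) = Mul(431, Rational(45355, 92)) = Rational(19548005, 92)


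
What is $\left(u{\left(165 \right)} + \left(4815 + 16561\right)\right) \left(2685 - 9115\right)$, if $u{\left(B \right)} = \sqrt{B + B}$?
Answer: $-137447680 - 6430 \sqrt{330} \approx -1.3756 \cdot 10^{8}$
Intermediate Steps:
$u{\left(B \right)} = \sqrt{2} \sqrt{B}$ ($u{\left(B \right)} = \sqrt{2 B} = \sqrt{2} \sqrt{B}$)
$\left(u{\left(165 \right)} + \left(4815 + 16561\right)\right) \left(2685 - 9115\right) = \left(\sqrt{2} \sqrt{165} + \left(4815 + 16561\right)\right) \left(2685 - 9115\right) = \left(\sqrt{330} + 21376\right) \left(-6430\right) = \left(21376 + \sqrt{330}\right) \left(-6430\right) = -137447680 - 6430 \sqrt{330}$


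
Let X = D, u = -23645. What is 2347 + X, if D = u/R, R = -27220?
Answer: 12781797/5444 ≈ 2347.9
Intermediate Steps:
D = 4729/5444 (D = -23645/(-27220) = -23645*(-1/27220) = 4729/5444 ≈ 0.86866)
X = 4729/5444 ≈ 0.86866
2347 + X = 2347 + 4729/5444 = 12781797/5444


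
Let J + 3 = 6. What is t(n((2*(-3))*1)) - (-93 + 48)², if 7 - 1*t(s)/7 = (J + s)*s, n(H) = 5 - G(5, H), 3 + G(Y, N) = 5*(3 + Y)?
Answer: -8472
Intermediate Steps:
J = 3 (J = -3 + 6 = 3)
G(Y, N) = 12 + 5*Y (G(Y, N) = -3 + 5*(3 + Y) = -3 + (15 + 5*Y) = 12 + 5*Y)
n(H) = -32 (n(H) = 5 - (12 + 5*5) = 5 - (12 + 25) = 5 - 1*37 = 5 - 37 = -32)
t(s) = 49 - 7*s*(3 + s) (t(s) = 49 - 7*(3 + s)*s = 49 - 7*s*(3 + s))
t(n((2*(-3))*1)) - (-93 + 48)² = (49 - 21*(-32) - 7*(-32)²) - (-93 + 48)² = (49 + 672 - 7*1024) - 1*(-45)² = (49 + 672 - 7168) - 1*2025 = -6447 - 2025 = -8472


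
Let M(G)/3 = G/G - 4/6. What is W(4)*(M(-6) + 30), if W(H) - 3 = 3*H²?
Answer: 1581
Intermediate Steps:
W(H) = 3 + 3*H²
M(G) = 1 (M(G) = 3*(G/G - 4/6) = 3*(1 - 4*⅙) = 3*(1 - ⅔) = 3*(⅓) = 1)
W(4)*(M(-6) + 30) = (3 + 3*4²)*(1 + 30) = (3 + 3*16)*31 = (3 + 48)*31 = 51*31 = 1581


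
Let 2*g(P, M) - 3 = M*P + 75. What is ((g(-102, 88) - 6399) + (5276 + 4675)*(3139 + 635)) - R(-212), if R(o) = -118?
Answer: 37544344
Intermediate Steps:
g(P, M) = 39 + M*P/2 (g(P, M) = 3/2 + (M*P + 75)/2 = 3/2 + (75 + M*P)/2 = 3/2 + (75/2 + M*P/2) = 39 + M*P/2)
((g(-102, 88) - 6399) + (5276 + 4675)*(3139 + 635)) - R(-212) = (((39 + (½)*88*(-102)) - 6399) + (5276 + 4675)*(3139 + 635)) - 1*(-118) = (((39 - 4488) - 6399) + 9951*3774) + 118 = ((-4449 - 6399) + 37555074) + 118 = (-10848 + 37555074) + 118 = 37544226 + 118 = 37544344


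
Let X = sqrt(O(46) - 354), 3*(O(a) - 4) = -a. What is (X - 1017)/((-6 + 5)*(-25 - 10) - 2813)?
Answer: 339/926 - I*sqrt(822)/4167 ≈ 0.36609 - 0.0068804*I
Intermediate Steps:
O(a) = 4 - a/3 (O(a) = 4 + (-a)/3 = 4 - a/3)
X = 2*I*sqrt(822)/3 (X = sqrt((4 - 1/3*46) - 354) = sqrt((4 - 46/3) - 354) = sqrt(-34/3 - 354) = sqrt(-1096/3) = 2*I*sqrt(822)/3 ≈ 19.114*I)
(X - 1017)/((-6 + 5)*(-25 - 10) - 2813) = (2*I*sqrt(822)/3 - 1017)/((-6 + 5)*(-25 - 10) - 2813) = (-1017 + 2*I*sqrt(822)/3)/(-1*(-35) - 2813) = (-1017 + 2*I*sqrt(822)/3)/(35 - 2813) = (-1017 + 2*I*sqrt(822)/3)/(-2778) = (-1017 + 2*I*sqrt(822)/3)*(-1/2778) = 339/926 - I*sqrt(822)/4167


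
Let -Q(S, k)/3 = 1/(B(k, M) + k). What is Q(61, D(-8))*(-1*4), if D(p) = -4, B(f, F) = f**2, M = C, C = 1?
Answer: 1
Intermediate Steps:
M = 1
Q(S, k) = -3/(k + k**2) (Q(S, k) = -3/(k**2 + k) = -3/(k + k**2))
Q(61, D(-8))*(-1*4) = (-3/(-4*(1 - 4)))*(-1*4) = -3*(-1/4)/(-3)*(-4) = -3*(-1/4)*(-1/3)*(-4) = -1/4*(-4) = 1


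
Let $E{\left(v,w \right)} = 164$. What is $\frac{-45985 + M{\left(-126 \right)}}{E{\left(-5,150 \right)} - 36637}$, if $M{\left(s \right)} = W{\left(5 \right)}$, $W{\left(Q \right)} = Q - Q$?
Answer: $\frac{45985}{36473} \approx 1.2608$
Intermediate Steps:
$W{\left(Q \right)} = 0$
$M{\left(s \right)} = 0$
$\frac{-45985 + M{\left(-126 \right)}}{E{\left(-5,150 \right)} - 36637} = \frac{-45985 + 0}{164 - 36637} = - \frac{45985}{-36473} = \left(-45985\right) \left(- \frac{1}{36473}\right) = \frac{45985}{36473}$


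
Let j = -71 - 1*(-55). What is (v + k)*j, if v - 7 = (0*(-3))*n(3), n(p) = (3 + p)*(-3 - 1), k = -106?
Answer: 1584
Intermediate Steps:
n(p) = -12 - 4*p (n(p) = (3 + p)*(-4) = -12 - 4*p)
j = -16 (j = -71 + 55 = -16)
v = 7 (v = 7 + (0*(-3))*(-12 - 4*3) = 7 + 0*(-12 - 12) = 7 + 0*(-24) = 7 + 0 = 7)
(v + k)*j = (7 - 106)*(-16) = -99*(-16) = 1584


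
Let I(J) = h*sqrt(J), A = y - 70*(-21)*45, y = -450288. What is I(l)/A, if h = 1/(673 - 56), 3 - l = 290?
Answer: -I*sqrt(287)/237013146 ≈ -7.1477e-8*I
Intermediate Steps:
l = -287 (l = 3 - 1*290 = 3 - 290 = -287)
h = 1/617 ≈ 0.0016207
A = -384138 (A = -450288 - 70*(-21)*45 = -450288 + 1470*45 = -450288 + 66150 = -384138)
I(J) = sqrt(J)/617
I(l)/A = (sqrt(-287)/617)/(-384138) = ((I*sqrt(287))/617)*(-1/384138) = (I*sqrt(287)/617)*(-1/384138) = -I*sqrt(287)/237013146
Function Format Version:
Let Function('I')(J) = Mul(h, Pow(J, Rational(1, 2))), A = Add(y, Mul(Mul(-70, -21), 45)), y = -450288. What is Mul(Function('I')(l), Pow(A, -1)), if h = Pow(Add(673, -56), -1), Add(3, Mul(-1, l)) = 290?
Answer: Mul(Rational(-1, 237013146), I, Pow(287, Rational(1, 2))) ≈ Mul(-7.1477e-8, I)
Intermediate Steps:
l = -287 (l = Add(3, Mul(-1, 290)) = Add(3, -290) = -287)
h = Rational(1, 617) (h = Pow(617, -1) = Rational(1, 617) ≈ 0.0016207)
A = -384138 (A = Add(-450288, Mul(Mul(-70, -21), 45)) = Add(-450288, Mul(1470, 45)) = Add(-450288, 66150) = -384138)
Function('I')(J) = Mul(Rational(1, 617), Pow(J, Rational(1, 2)))
Mul(Function('I')(l), Pow(A, -1)) = Mul(Mul(Rational(1, 617), Pow(-287, Rational(1, 2))), Pow(-384138, -1)) = Mul(Mul(Rational(1, 617), Mul(I, Pow(287, Rational(1, 2)))), Rational(-1, 384138)) = Mul(Mul(Rational(1, 617), I, Pow(287, Rational(1, 2))), Rational(-1, 384138)) = Mul(Rational(-1, 237013146), I, Pow(287, Rational(1, 2)))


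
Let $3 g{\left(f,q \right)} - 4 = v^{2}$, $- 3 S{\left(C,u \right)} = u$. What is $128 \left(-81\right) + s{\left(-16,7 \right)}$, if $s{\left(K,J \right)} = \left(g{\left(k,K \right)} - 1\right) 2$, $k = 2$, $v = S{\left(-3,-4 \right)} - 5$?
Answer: $- \frac{279676}{27} \approx -10358.0$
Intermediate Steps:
$S{\left(C,u \right)} = - \frac{u}{3}$
$v = - \frac{11}{3}$ ($v = \left(- \frac{1}{3}\right) \left(-4\right) - 5 = \frac{4}{3} - 5 = - \frac{11}{3} \approx -3.6667$)
$g{\left(f,q \right)} = \frac{157}{27}$ ($g{\left(f,q \right)} = \frac{4}{3} + \frac{\left(- \frac{11}{3}\right)^{2}}{3} = \frac{4}{3} + \frac{1}{3} \cdot \frac{121}{9} = \frac{4}{3} + \frac{121}{27} = \frac{157}{27}$)
$s{\left(K,J \right)} = \frac{260}{27}$ ($s{\left(K,J \right)} = \left(\frac{157}{27} - 1\right) 2 = \frac{130}{27} \cdot 2 = \frac{260}{27}$)
$128 \left(-81\right) + s{\left(-16,7 \right)} = 128 \left(-81\right) + \frac{260}{27} = -10368 + \frac{260}{27} = - \frac{279676}{27}$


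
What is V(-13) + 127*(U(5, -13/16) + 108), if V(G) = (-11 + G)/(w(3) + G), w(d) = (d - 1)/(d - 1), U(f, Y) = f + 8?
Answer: 15369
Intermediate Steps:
U(f, Y) = 8 + f
w(d) = 1 (w(d) = (-1 + d)/(-1 + d) = 1)
V(G) = (-11 + G)/(1 + G)
V(-13) + 127*(U(5, -13/16) + 108) = (-11 - 13)/(1 - 13) + 127*((8 + 5) + 108) = -24/(-12) + 127*(13 + 108) = -1/12*(-24) + 127*121 = 2 + 15367 = 15369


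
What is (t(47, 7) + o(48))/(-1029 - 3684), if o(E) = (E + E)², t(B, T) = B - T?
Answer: -9256/4713 ≈ -1.9639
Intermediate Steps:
o(E) = 4*E² (o(E) = (2*E)² = 4*E²)
(t(47, 7) + o(48))/(-1029 - 3684) = ((47 - 1*7) + 4*48²)/(-1029 - 3684) = ((47 - 7) + 4*2304)/(-4713) = (40 + 9216)*(-1/4713) = 9256*(-1/4713) = -9256/4713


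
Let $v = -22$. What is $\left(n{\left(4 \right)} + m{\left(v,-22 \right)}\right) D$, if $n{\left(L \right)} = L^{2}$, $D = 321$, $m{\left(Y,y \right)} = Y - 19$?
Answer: $-8025$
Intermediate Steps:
$m{\left(Y,y \right)} = -19 + Y$
$\left(n{\left(4 \right)} + m{\left(v,-22 \right)}\right) D = \left(4^{2} - 41\right) 321 = \left(16 - 41\right) 321 = \left(-25\right) 321 = -8025$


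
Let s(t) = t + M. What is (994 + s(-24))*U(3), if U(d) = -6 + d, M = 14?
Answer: -2952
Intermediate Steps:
s(t) = 14 + t (s(t) = t + 14 = 14 + t)
(994 + s(-24))*U(3) = (994 + (14 - 24))*(-6 + 3) = (994 - 10)*(-3) = 984*(-3) = -2952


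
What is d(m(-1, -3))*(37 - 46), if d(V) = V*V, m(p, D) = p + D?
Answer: -144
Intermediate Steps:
m(p, D) = D + p
d(V) = V²
d(m(-1, -3))*(37 - 46) = (-3 - 1)²*(37 - 46) = (-4)²*(-9) = 16*(-9) = -144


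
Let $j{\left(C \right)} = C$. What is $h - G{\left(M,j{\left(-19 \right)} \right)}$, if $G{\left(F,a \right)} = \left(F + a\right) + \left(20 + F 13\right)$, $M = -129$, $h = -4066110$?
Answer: $-4064305$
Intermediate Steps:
$G{\left(F,a \right)} = 20 + a + 14 F$ ($G{\left(F,a \right)} = \left(F + a\right) + \left(20 + 13 F\right) = 20 + a + 14 F$)
$h - G{\left(M,j{\left(-19 \right)} \right)} = -4066110 - \left(20 - 19 + 14 \left(-129\right)\right) = -4066110 - \left(20 - 19 - 1806\right) = -4066110 - -1805 = -4066110 + 1805 = -4064305$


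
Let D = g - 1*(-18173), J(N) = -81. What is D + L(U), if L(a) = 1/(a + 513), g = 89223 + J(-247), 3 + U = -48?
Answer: 49579531/462 ≈ 1.0732e+5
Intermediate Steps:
U = -51 (U = -3 - 48 = -51)
g = 89142 (g = 89223 - 81 = 89142)
L(a) = 1/(513 + a)
D = 107315 (D = 89142 - 1*(-18173) = 89142 + 18173 = 107315)
D + L(U) = 107315 + 1/(513 - 51) = 107315 + 1/462 = 49579531/462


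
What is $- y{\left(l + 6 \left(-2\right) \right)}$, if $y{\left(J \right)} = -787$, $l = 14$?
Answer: $787$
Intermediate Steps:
$- y{\left(l + 6 \left(-2\right) \right)} = \left(-1\right) \left(-787\right) = 787$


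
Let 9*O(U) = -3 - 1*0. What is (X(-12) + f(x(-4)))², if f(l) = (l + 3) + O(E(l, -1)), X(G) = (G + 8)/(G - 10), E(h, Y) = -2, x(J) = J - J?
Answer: 8836/1089 ≈ 8.1139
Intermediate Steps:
x(J) = 0
X(G) = (8 + G)/(-10 + G)
O(U) = -⅓ (O(U) = (-3 - 1*0)/9 = (-3 + 0)/9 = (⅑)*(-3) = -⅓)
f(l) = 8/3 + l (f(l) = (l + 3) - ⅓ = (3 + l) - ⅓ = 8/3 + l)
(X(-12) + f(x(-4)))² = ((8 - 12)/(-10 - 12) + (8/3 + 0))² = (-4/(-22) + 8/3)² = (-1/22*(-4) + 8/3)² = (2/11 + 8/3)² = (94/33)² = 8836/1089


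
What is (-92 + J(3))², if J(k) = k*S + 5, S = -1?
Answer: 8100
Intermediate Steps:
J(k) = 5 - k (J(k) = k*(-1) + 5 = -k + 5 = 5 - k)
(-92 + J(3))² = (-92 + (5 - 1*3))² = (-92 + (5 - 3))² = (-92 + 2)² = (-90)² = 8100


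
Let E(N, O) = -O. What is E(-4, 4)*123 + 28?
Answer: -464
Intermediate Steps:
E(-4, 4)*123 + 28 = -1*4*123 + 28 = -4*123 + 28 = -492 + 28 = -464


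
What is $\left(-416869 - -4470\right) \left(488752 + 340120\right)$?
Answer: $-341825983928$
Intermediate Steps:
$\left(-416869 - -4470\right) \left(488752 + 340120\right) = \left(-416869 + \left(-349 + 4819\right)\right) 828872 = \left(-416869 + 4470\right) 828872 = \left(-412399\right) 828872 = -341825983928$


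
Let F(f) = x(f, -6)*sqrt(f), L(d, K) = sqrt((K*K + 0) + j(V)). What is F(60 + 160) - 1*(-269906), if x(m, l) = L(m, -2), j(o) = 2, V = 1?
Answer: 269906 + 2*sqrt(330) ≈ 2.6994e+5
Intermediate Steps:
L(d, K) = sqrt(2 + K**2) (L(d, K) = sqrt((K*K + 0) + 2) = sqrt((K**2 + 0) + 2) = sqrt(K**2 + 2) = sqrt(2 + K**2))
x(m, l) = sqrt(6) (x(m, l) = sqrt(2 + (-2)**2) = sqrt(2 + 4) = sqrt(6))
F(f) = sqrt(6)*sqrt(f)
F(60 + 160) - 1*(-269906) = sqrt(6)*sqrt(60 + 160) - 1*(-269906) = sqrt(6)*sqrt(220) + 269906 = sqrt(6)*(2*sqrt(55)) + 269906 = 2*sqrt(330) + 269906 = 269906 + 2*sqrt(330)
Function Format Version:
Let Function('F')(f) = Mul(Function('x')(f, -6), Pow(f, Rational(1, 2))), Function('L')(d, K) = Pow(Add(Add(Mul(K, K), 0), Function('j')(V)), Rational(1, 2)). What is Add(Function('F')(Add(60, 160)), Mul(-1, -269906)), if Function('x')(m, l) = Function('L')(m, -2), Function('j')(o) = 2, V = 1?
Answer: Add(269906, Mul(2, Pow(330, Rational(1, 2)))) ≈ 2.6994e+5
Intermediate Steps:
Function('L')(d, K) = Pow(Add(2, Pow(K, 2)), Rational(1, 2)) (Function('L')(d, K) = Pow(Add(Add(Mul(K, K), 0), 2), Rational(1, 2)) = Pow(Add(Add(Pow(K, 2), 0), 2), Rational(1, 2)) = Pow(Add(Pow(K, 2), 2), Rational(1, 2)) = Pow(Add(2, Pow(K, 2)), Rational(1, 2)))
Function('x')(m, l) = Pow(6, Rational(1, 2)) (Function('x')(m, l) = Pow(Add(2, Pow(-2, 2)), Rational(1, 2)) = Pow(Add(2, 4), Rational(1, 2)) = Pow(6, Rational(1, 2)))
Function('F')(f) = Mul(Pow(6, Rational(1, 2)), Pow(f, Rational(1, 2)))
Add(Function('F')(Add(60, 160)), Mul(-1, -269906)) = Add(Mul(Pow(6, Rational(1, 2)), Pow(Add(60, 160), Rational(1, 2))), Mul(-1, -269906)) = Add(Mul(Pow(6, Rational(1, 2)), Pow(220, Rational(1, 2))), 269906) = Add(Mul(Pow(6, Rational(1, 2)), Mul(2, Pow(55, Rational(1, 2)))), 269906) = Add(Mul(2, Pow(330, Rational(1, 2))), 269906) = Add(269906, Mul(2, Pow(330, Rational(1, 2))))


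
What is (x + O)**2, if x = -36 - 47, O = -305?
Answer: 150544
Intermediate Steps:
x = -83
(x + O)**2 = (-83 - 305)**2 = (-388)**2 = 150544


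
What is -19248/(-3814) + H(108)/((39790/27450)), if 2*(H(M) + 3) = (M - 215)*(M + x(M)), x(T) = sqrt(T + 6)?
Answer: -30223593519/7587953 - 293715*sqrt(114)/7958 ≈ -4377.2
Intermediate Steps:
x(T) = sqrt(6 + T)
H(M) = -3 + (-215 + M)*(M + sqrt(6 + M))/2 (H(M) = -3 + ((M - 215)*(M + sqrt(6 + M)))/2 = -3 + ((-215 + M)*(M + sqrt(6 + M)))/2 = -3 + (-215 + M)*(M + sqrt(6 + M))/2)
-19248/(-3814) + H(108)/((39790/27450)) = -19248/(-3814) + (-3 + (1/2)*108**2 - 215/2*108 - 215*sqrt(6 + 108)/2 + (1/2)*108*sqrt(6 + 108))/((39790/27450)) = -19248*(-1/3814) + (-3 + (1/2)*11664 - 11610 - 215*sqrt(114)/2 + (1/2)*108*sqrt(114))/((39790*(1/27450))) = 9624/1907 + (-3 + 5832 - 11610 - 215*sqrt(114)/2 + 54*sqrt(114))/(3979/2745) = 9624/1907 + (-5781 - 107*sqrt(114)/2)*(2745/3979) = 9624/1907 + (-15868845/3979 - 293715*sqrt(114)/7958) = -30223593519/7587953 - 293715*sqrt(114)/7958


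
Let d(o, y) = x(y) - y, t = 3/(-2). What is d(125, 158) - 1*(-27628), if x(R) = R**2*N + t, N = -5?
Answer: -194703/2 ≈ -97352.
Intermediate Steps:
t = -3/2 (t = 3*(-1/2) = -3/2 ≈ -1.5000)
x(R) = -3/2 - 5*R**2 (x(R) = R**2*(-5) - 3/2 = -5*R**2 - 3/2 = -3/2 - 5*R**2)
d(o, y) = -3/2 - y - 5*y**2 (d(o, y) = (-3/2 - 5*y**2) - y = -3/2 - y - 5*y**2)
d(125, 158) - 1*(-27628) = (-3/2 - 1*158 - 5*158**2) - 1*(-27628) = (-3/2 - 158 - 5*24964) + 27628 = (-3/2 - 158 - 124820) + 27628 = -249959/2 + 27628 = -194703/2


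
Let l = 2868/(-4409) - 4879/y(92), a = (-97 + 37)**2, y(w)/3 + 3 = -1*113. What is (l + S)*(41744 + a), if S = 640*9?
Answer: 100417300734712/383583 ≈ 2.6179e+8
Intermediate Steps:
y(w) = -348 (y(w) = -9 + 3*(-1*113) = -9 + 3*(-113) = -9 - 339 = -348)
S = 5760
a = 3600 (a = (-60)**2 = 3600)
l = 20513447/1534332 (l = 2868/(-4409) - 4879/(-348) = 2868*(-1/4409) - 4879*(-1/348) = -2868/4409 + 4879/348 = 20513447/1534332 ≈ 13.370)
(l + S)*(41744 + a) = (20513447/1534332 + 5760)*(41744 + 3600) = (8858265767/1534332)*45344 = 100417300734712/383583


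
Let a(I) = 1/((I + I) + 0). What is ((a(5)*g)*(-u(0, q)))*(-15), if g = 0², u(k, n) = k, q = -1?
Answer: 0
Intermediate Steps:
a(I) = 1/(2*I) (a(I) = 1/(2*I + 0) = 1/(2*I))
g = 0
((a(5)*g)*(-u(0, q)))*(-15) = ((((½)/5)*0)*(-1*0))*(-15) = ((((½)*(⅕))*0)*0)*(-15) = (((⅒)*0)*0)*(-15) = (0*0)*(-15) = 0*(-15) = 0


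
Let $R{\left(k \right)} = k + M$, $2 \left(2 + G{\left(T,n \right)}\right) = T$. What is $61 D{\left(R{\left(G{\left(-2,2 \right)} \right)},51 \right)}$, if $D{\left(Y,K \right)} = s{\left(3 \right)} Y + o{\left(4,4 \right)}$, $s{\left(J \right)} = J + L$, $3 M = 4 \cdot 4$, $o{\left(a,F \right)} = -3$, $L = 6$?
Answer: $1098$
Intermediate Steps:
$M = \frac{16}{3}$ ($M = \frac{4 \cdot 4}{3} = \frac{1}{3} \cdot 16 = \frac{16}{3} \approx 5.3333$)
$s{\left(J \right)} = 6 + J$ ($s{\left(J \right)} = J + 6 = 6 + J$)
$G{\left(T,n \right)} = -2 + \frac{T}{2}$
$R{\left(k \right)} = \frac{16}{3} + k$ ($R{\left(k \right)} = k + \frac{16}{3} = \frac{16}{3} + k$)
$D{\left(Y,K \right)} = -3 + 9 Y$ ($D{\left(Y,K \right)} = \left(6 + 3\right) Y - 3 = 9 Y - 3 = -3 + 9 Y$)
$61 D{\left(R{\left(G{\left(-2,2 \right)} \right)},51 \right)} = 61 \left(-3 + 9 \left(\frac{16}{3} + \left(-2 + \frac{1}{2} \left(-2\right)\right)\right)\right) = 61 \left(-3 + 9 \left(\frac{16}{3} - 3\right)\right) = 61 \left(-3 + 9 \cdot \frac{7}{3}\right) = 61 \left(-3 + 21\right) = 61 \cdot 18 = 1098$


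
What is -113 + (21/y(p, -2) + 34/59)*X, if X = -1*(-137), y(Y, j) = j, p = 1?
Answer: -173761/118 ≈ -1472.6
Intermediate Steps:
X = 137
-113 + (21/y(p, -2) + 34/59)*X = -113 + (21/(-2) + 34/59)*137 = -113 + (21*(-½) + 34*(1/59))*137 = -113 + (-21/2 + 34/59)*137 = -113 - 1171/118*137 = -113 - 160427/118 = -173761/118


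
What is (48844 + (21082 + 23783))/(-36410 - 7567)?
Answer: -93709/43977 ≈ -2.1309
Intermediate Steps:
(48844 + (21082 + 23783))/(-36410 - 7567) = (48844 + 44865)/(-43977) = 93709*(-1/43977) = -93709/43977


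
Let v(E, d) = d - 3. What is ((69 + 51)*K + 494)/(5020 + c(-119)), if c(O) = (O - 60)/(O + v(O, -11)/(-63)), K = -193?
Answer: -24229954/5367991 ≈ -4.5138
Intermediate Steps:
v(E, d) = -3 + d
c(O) = (-60 + O)/(2/9 + O) (c(O) = (O - 60)/(O + (-3 - 11)/(-63)) = (-60 + O)/(O - 14*(-1/63)) = (-60 + O)/(O + 2/9) = (-60 + O)/(2/9 + O))
((69 + 51)*K + 494)/(5020 + c(-119)) = ((69 + 51)*(-193) + 494)/(5020 + 9*(-60 - 119)/(2 + 9*(-119))) = (120*(-193) + 494)/(5020 + 9*(-179)/(2 - 1071)) = (-23160 + 494)/(5020 + 9*(-179)/(-1069)) = -22666/(5020 + 9*(-1/1069)*(-179)) = -22666/(5020 + 1611/1069) = -22666/5367991/1069 = -22666*1069/5367991 = -24229954/5367991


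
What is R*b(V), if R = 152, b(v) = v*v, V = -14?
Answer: 29792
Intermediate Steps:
b(v) = v²
R*b(V) = 152*(-14)² = 152*196 = 29792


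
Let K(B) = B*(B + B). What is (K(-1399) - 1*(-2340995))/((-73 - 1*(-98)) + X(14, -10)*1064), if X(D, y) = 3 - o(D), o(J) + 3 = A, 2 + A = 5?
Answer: 6255397/3217 ≈ 1944.5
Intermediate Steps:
A = 3 (A = -2 + 5 = 3)
o(J) = 0 (o(J) = -3 + 3 = 0)
X(D, y) = 3 (X(D, y) = 3 - 1*0 = 3 + 0 = 3)
K(B) = 2*B² (K(B) = B*(2*B) = 2*B²)
(K(-1399) - 1*(-2340995))/((-73 - 1*(-98)) + X(14, -10)*1064) = (2*(-1399)² - 1*(-2340995))/((-73 - 1*(-98)) + 3*1064) = (2*1957201 + 2340995)/((-73 + 98) + 3192) = (3914402 + 2340995)/(25 + 3192) = 6255397/3217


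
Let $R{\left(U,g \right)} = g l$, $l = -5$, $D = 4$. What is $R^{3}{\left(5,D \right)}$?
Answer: $-8000$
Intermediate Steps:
$R{\left(U,g \right)} = - 5 g$ ($R{\left(U,g \right)} = g \left(-5\right) = - 5 g$)
$R^{3}{\left(5,D \right)} = \left(\left(-5\right) 4\right)^{3} = \left(-20\right)^{3} = -8000$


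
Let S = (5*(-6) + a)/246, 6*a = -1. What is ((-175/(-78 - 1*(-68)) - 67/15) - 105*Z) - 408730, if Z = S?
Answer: -1005412063/2460 ≈ -4.0870e+5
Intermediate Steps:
a = -1/6 (a = (1/6)*(-1) = -1/6 ≈ -0.16667)
S = -181/1476 (S = (5*(-6) - 1/6)/246 = (-30 - 1/6)*(1/246) = -181/6*1/246 = -181/1476 ≈ -0.12263)
Z = -181/1476 ≈ -0.12263
((-175/(-78 - 1*(-68)) - 67/15) - 105*Z) - 408730 = ((-175/(-78 - 1*(-68)) - 67/15) - 105*(-181/1476)) - 408730 = ((-175/(-78 + 68) - 67*1/15) + 6335/492) - 408730 = ((-175/(-10) - 67/15) + 6335/492) - 408730 = ((-175*(-1/10) - 67/15) + 6335/492) - 408730 = ((35/2 - 67/15) + 6335/492) - 408730 = (391/30 + 6335/492) - 408730 = 63737/2460 - 408730 = -1005412063/2460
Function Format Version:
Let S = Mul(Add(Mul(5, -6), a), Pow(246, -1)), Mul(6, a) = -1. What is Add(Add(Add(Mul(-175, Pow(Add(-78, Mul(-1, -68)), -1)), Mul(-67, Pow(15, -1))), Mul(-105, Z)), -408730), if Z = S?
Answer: Rational(-1005412063, 2460) ≈ -4.0870e+5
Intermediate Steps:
a = Rational(-1, 6) (a = Mul(Rational(1, 6), -1) = Rational(-1, 6) ≈ -0.16667)
S = Rational(-181, 1476) (S = Mul(Add(Mul(5, -6), Rational(-1, 6)), Pow(246, -1)) = Mul(Add(-30, Rational(-1, 6)), Rational(1, 246)) = Mul(Rational(-181, 6), Rational(1, 246)) = Rational(-181, 1476) ≈ -0.12263)
Z = Rational(-181, 1476) ≈ -0.12263
Add(Add(Add(Mul(-175, Pow(Add(-78, Mul(-1, -68)), -1)), Mul(-67, Pow(15, -1))), Mul(-105, Z)), -408730) = Add(Add(Add(Mul(-175, Pow(Add(-78, Mul(-1, -68)), -1)), Mul(-67, Pow(15, -1))), Mul(-105, Rational(-181, 1476))), -408730) = Add(Add(Add(Mul(-175, Pow(Add(-78, 68), -1)), Mul(-67, Rational(1, 15))), Rational(6335, 492)), -408730) = Add(Add(Add(Mul(-175, Pow(-10, -1)), Rational(-67, 15)), Rational(6335, 492)), -408730) = Add(Add(Add(Mul(-175, Rational(-1, 10)), Rational(-67, 15)), Rational(6335, 492)), -408730) = Add(Add(Add(Rational(35, 2), Rational(-67, 15)), Rational(6335, 492)), -408730) = Add(Add(Rational(391, 30), Rational(6335, 492)), -408730) = Add(Rational(63737, 2460), -408730) = Rational(-1005412063, 2460)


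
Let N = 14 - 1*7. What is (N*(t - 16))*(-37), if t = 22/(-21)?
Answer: 13246/3 ≈ 4415.3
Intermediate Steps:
t = -22/21 (t = 22*(-1/21) = -22/21 ≈ -1.0476)
N = 7 (N = 14 - 7 = 7)
(N*(t - 16))*(-37) = (7*(-22/21 - 16))*(-37) = (7*(-358/21))*(-37) = -358/3*(-37) = 13246/3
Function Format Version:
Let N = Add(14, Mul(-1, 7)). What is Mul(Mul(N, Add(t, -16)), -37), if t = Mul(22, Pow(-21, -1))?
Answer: Rational(13246, 3) ≈ 4415.3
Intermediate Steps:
t = Rational(-22, 21) (t = Mul(22, Rational(-1, 21)) = Rational(-22, 21) ≈ -1.0476)
N = 7 (N = Add(14, -7) = 7)
Mul(Mul(N, Add(t, -16)), -37) = Mul(Mul(7, Add(Rational(-22, 21), -16)), -37) = Mul(Mul(7, Rational(-358, 21)), -37) = Mul(Rational(-358, 3), -37) = Rational(13246, 3)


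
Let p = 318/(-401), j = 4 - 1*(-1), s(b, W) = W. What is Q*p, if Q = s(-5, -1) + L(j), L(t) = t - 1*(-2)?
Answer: -1908/401 ≈ -4.7581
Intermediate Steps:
j = 5 (j = 4 + 1 = 5)
L(t) = 2 + t (L(t) = t + 2 = 2 + t)
p = -318/401 (p = 318*(-1/401) = -318/401 ≈ -0.79302)
Q = 6 (Q = -1 + (2 + 5) = -1 + 7 = 6)
Q*p = 6*(-318/401) = -1908/401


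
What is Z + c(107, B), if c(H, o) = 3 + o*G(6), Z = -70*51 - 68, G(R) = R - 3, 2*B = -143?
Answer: -7699/2 ≈ -3849.5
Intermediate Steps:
B = -143/2 (B = (1/2)*(-143) = -143/2 ≈ -71.500)
G(R) = -3 + R
Z = -3638 (Z = -3570 - 68 = -3638)
c(H, o) = 3 + 3*o (c(H, o) = 3 + o*(-3 + 6) = 3 + o*3 = 3 + 3*o)
Z + c(107, B) = -3638 + (3 + 3*(-143/2)) = -3638 + (3 - 429/2) = -3638 - 423/2 = -7699/2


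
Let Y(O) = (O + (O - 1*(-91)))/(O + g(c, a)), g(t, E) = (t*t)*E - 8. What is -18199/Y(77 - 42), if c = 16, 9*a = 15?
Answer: -24768839/483 ≈ -51281.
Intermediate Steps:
a = 5/3 (a = (1/9)*15 = 5/3 ≈ 1.6667)
g(t, E) = -8 + E*t**2 (g(t, E) = t**2*E - 8 = E*t**2 - 8 = -8 + E*t**2)
Y(O) = (91 + 2*O)/(1256/3 + O) (Y(O) = (O + (O - 1*(-91)))/(O + (-8 + (5/3)*16**2)) = (O + (O + 91))/(O + (-8 + (5/3)*256)) = (O + (91 + O))/(O + (-8 + 1280/3)) = (91 + 2*O)/(O + 1256/3) = (91 + 2*O)/(1256/3 + O))
-18199/Y(77 - 42) = -18199*(1256 + 3*(77 - 42))/(3*(91 + 2*(77 - 42))) = -18199*(1256 + 3*35)/(3*(91 + 2*35)) = -18199*(1256 + 105)/(3*(91 + 70)) = -18199/(3*161/1361) = -18199/(3*(1/1361)*161) = -18199/483/1361 = -18199*1361/483 = -24768839/483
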